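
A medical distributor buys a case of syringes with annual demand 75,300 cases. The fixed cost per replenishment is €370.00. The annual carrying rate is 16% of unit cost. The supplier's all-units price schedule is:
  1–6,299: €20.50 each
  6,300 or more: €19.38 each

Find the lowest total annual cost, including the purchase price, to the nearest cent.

TC* ≈ €1,473,503.90

Holding cost per unit per year at price C is H = 0.16·C.
Evaluate total cost at each tier's feasible EOQ or, if the EOQ is below the tier, at the tier's minimum quantity.
EOQ at €20.50 = 4121.7 (feasible in tier 1): TC = 75,300×€20.50 + (75,300/4121.7)×370 + (4121.7/2)×0.16×€20.50 = €1,557,169.18.
EOQ at €19.38 = 4239.1 < 6300, so use break Q=6300: TC = 75,300×€19.38 + (75,300/6300.0)×370 + (6300.0/2)×0.16×€19.38 = €1,473,503.90.
Lowest total cost among the candidates is at Q = 6300.0.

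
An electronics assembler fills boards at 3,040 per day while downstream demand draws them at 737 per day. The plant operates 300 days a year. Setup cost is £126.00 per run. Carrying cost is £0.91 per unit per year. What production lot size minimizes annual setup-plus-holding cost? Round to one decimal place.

Annual demand D = 737 × 300 = 221,100.
Production build-up factor (1 − d/p) = 1 − 737/3,040 = 0.7576.
Q* = √(2DS / (H(1 − d/p))) = √(2 × 221,100 × 126 / (0.91 × 0.7576)).
= √(55,717,200 / 0.6894) ≈ 8990.084.

Q* ≈ 8,990.1 boards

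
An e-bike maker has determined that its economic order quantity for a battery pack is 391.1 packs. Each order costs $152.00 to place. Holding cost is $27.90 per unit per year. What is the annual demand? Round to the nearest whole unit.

Invert the EOQ relation Q*² = 2DS/H.
From Q* = √(2DS/H): D = Q*²H / (2S) = 391.1² × 27.9 / (2 × 152) = 14038.033.

D ≈ 14,038 packs per year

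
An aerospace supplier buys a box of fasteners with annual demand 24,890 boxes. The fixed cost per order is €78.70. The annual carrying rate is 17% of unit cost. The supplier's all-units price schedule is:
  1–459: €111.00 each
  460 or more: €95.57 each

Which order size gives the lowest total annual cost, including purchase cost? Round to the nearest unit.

Q* ≈ 491 boxes

Holding cost per unit per year at price C is H = 0.17·C.
Evaluate total cost at each tier's feasible EOQ or, if the EOQ is below the tier, at the tier's minimum quantity.
EOQ at €111.00 = 455.6 (feasible in tier 1): TC = 24,890×€111.00 + (24,890/455.6)×78.7 + (455.6/2)×0.17×€111.00 = €2,771,388.07.
EOQ at €95.57 = 491.1 (feasible in tier 2): TC = 24,890×€95.57 + (24,890/491.1)×78.7 + (491.1/2)×0.17×€95.57 = €2,386,715.41.
Lowest total cost is €2,386,715.41 at Q = 491.1.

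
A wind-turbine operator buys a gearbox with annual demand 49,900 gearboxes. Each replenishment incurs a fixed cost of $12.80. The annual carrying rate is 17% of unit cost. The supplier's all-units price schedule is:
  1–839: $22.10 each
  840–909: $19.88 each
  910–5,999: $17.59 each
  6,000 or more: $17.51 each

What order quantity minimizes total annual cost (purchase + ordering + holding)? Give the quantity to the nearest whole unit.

Holding cost per unit per year at price C is H = 0.17·C.
Candidates are each tier's EOQ (if it falls in that tier) and each price-break quantity.
EOQ at $22.10 = 583.1 (feasible in tier 1): TC = 49,900×$22.10 + (49,900/583.1)×12.8 + (583.1/2)×0.17×$22.10 = $1,104,980.74.
EOQ at $19.88 = 614.8 < 840, so use break Q=840: TC = 49,900×$19.88 + (49,900/840.0)×12.8 + (840.0/2)×0.17×$19.88 = $994,191.81.
EOQ at $17.59 = 653.6 < 910, so use break Q=910: TC = 49,900×$17.59 + (49,900/910.0)×12.8 + (910.0/2)×0.17×$17.59 = $879,803.48.
EOQ at $17.51 = 655.1 < 6000, so use break Q=6000: TC = 49,900×$17.51 + (49,900/6000.0)×12.8 + (6000.0/2)×0.17×$17.51 = $882,785.55.
Lowest total cost is $879,803.48 at Q = 910.0.

Q* ≈ 910 gearboxes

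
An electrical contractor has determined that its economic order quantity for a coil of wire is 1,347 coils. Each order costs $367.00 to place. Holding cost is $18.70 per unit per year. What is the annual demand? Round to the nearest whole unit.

D ≈ 46,225 coils per year

The basic EOQ model gives Q* = √(2DS/H); rearrange for the unknown.
From Q* = √(2DS/H): D = Q*²H / (2S) = 1,347² × 18.7 / (2 × 367) = 46225.406.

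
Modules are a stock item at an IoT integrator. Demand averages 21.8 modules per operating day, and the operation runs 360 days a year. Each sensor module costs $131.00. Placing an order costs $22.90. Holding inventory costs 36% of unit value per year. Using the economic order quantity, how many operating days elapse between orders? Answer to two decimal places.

T ≈ 4.00 days

Annual demand D = 21.8 × 360 = 7,848.
Holding cost H = 0.36 × $131.00 = $47.1600 per unit per year.
EOQ = √(2DS/H) = √(2 × 7,848 × 22.9 / 47.16) ≈ 87.30.
Cycle time = Q*/D × 360 = 87.30 / 7,848 × 360 ≈ 4.005 days.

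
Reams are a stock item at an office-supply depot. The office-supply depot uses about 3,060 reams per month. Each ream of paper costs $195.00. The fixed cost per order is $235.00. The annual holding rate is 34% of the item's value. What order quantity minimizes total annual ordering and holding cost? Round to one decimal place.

Annual demand D = 3,060 × 12 = 36,720.
Holding cost H = 0.34 × $195.00 = $66.3000 per unit per year.
EOQ = √(2DS / H) = √(2 × 36,720 × 235 / 66.3).
= √(17,258,400 / 66.3) = √260,307.6923 ≈ 510.204.

Q* ≈ 510.2 reams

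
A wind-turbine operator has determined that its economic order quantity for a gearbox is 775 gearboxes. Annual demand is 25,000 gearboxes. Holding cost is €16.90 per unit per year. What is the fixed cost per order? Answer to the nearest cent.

S ≈ €203.01

The basic EOQ model gives Q* = √(2DS/H); rearrange for the unknown.
From Q* = √(2DS/H): S = Q*²H / (2D) = 775² × 16.9 / (2 × 25,000) = 203.0112.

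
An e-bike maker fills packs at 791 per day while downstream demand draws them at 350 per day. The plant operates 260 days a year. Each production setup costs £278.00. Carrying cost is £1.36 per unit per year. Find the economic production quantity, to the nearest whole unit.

Q* ≈ 8,169 packs

Annual demand D = 350 × 260 = 91,000.
Production build-up factor (1 − d/p) = 1 − 350/791 = 0.5575.
Q* = √(2DS / (H(1 − d/p))) = √(2 × 91,000 × 278 / (1.36 × 0.5575)).
= √(50,596,000 / 0.7582) ≈ 8168.787.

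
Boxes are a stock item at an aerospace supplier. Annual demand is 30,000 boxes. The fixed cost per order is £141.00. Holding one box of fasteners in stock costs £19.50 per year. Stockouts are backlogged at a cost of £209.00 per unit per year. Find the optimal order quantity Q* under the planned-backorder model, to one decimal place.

Q* ≈ 688.7 boxes

With planned backorders, Q* = √(2DS/H) · √((H+B)/B).
√(2DS/H) = √(2 × 30,000 × 141 / 19.5) = 658.670.
√((H+B)/B) = √((19.5+209)/209) = 1.0456.
Q* ≈ 688.712.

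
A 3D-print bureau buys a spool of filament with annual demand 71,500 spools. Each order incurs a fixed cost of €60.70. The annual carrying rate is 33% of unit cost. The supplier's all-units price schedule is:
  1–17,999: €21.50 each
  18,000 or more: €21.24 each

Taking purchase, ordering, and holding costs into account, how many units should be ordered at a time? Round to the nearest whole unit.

Q* ≈ 1,106 spools

Holding cost per unit per year at price C is H = 0.33·C.
Candidates are each tier's EOQ (if it falls in that tier) and each price-break quantity.
EOQ at €21.50 = 1106.1 (feasible in tier 1): TC = 71,500×€21.50 + (71,500/1106.1)×60.7 + (1106.1/2)×0.33×€21.50 = €1,545,097.63.
EOQ at €21.24 = 1112.8 < 18000, so use break Q=18000: TC = 71,500×€21.24 + (71,500/18000.0)×60.7 + (18000.0/2)×0.33×€21.24 = €1,581,983.91.
Lowest total cost is €1,545,097.63 at Q = 1106.1.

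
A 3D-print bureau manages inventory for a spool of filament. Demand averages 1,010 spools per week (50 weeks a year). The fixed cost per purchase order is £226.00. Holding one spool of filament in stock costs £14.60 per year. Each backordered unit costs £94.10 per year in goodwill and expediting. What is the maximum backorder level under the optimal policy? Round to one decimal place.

S* ≈ 180.5 spools

Annual demand D = 1,010 × 50 = 50,500.
With planned backorders, Q* = √(2DS/H) · √((H+B)/B).
√(2DS/H) = √(2 × 50,500 × 226 / 14.6) = 1250.370.
√((H+B)/B) = √((14.6+94.1)/94.1) = 1.0748.
Q* ≈ 1343.874.
S* = Q* · H/(H+B) = 1343.874 × 14.6/108.7 ≈ 180.502.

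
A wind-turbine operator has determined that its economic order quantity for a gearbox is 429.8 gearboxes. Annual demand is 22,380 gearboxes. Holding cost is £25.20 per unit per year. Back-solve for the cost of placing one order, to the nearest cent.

S ≈ £104.00

Squaring Q* = √(2DS/H) gives Q*² = 2DS/H.
From Q* = √(2DS/H): S = Q*²H / (2D) = 429.8² × 25.2 / (2 × 22,380) = 104.0024.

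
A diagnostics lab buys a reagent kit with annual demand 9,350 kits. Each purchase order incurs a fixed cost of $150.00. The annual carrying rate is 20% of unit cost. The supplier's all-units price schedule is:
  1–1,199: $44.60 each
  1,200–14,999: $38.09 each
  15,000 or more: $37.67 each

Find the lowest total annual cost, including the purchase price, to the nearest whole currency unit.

Holding cost per unit per year at price C is H = 0.20·C.
Candidates are each tier's EOQ (if it falls in that tier) and each price-break quantity.
EOQ at $44.60 = 560.8 (feasible in tier 1): TC = 9,350×$44.60 + (9,350/560.8)×150 + (560.8/2)×0.20×$44.60 = $422,012.06.
EOQ at $38.09 = 606.8 < 1200, so use break Q=1200: TC = 9,350×$38.09 + (9,350/1200.0)×150 + (1200.0/2)×0.20×$38.09 = $361,881.05.
EOQ at $37.67 = 610.2 < 15000, so use break Q=15000: TC = 9,350×$37.67 + (9,350/15000.0)×150 + (15000.0/2)×0.20×$37.67 = $408,813.00.
Lowest total cost among the candidates is at Q = 1200.0.

TC* ≈ $361,881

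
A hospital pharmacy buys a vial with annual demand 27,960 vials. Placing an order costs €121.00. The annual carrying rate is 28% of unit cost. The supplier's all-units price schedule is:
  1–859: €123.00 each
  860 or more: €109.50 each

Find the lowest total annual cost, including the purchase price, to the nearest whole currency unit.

Holding cost per unit per year at price C is H = 0.28·C.
Candidates are each tier's EOQ (if it falls in that tier) and each price-break quantity.
EOQ at €123.00 = 443.2 (feasible in tier 1): TC = 27,960×€123.00 + (27,960/443.2)×121 + (443.2/2)×0.28×€123.00 = €3,454,345.39.
EOQ at €109.50 = 469.8 < 860, so use break Q=860: TC = 27,960×€109.50 + (27,960/860.0)×121 + (860.0/2)×0.28×€109.50 = €3,078,737.71.
Lowest total cost among the candidates is at Q = 860.0.

TC* ≈ €3,078,738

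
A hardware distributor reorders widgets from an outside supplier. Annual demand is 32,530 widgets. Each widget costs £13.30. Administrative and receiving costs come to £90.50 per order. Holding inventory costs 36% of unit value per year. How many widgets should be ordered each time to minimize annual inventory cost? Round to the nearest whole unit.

Q* ≈ 1,109 widgets

Holding cost H = 0.36 × £13.30 = £4.7880 per unit per year.
EOQ = √(2DS / H) = √(2 × 32,530 × 90.5 / 4.788).
= √(5,887,930 / 4.788) = √1,229,726.3993 ≈ 1108.930.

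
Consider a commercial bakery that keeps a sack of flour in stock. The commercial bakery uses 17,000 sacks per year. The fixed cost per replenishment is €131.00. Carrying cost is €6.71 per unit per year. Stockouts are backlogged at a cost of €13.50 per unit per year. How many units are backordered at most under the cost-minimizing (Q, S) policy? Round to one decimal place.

S* ≈ 331.0 sacks

With planned backorders, Q* = √(2DS/H) · √((H+B)/B).
√(2DS/H) = √(2 × 17,000 × 131 / 6.71) = 814.730.
√((H+B)/B) = √((6.71+13.5)/13.5) = 1.2235.
Q* ≈ 996.851.
S* = Q* · H/(H+B) = 996.851 × 6.71/20.21 ≈ 330.968.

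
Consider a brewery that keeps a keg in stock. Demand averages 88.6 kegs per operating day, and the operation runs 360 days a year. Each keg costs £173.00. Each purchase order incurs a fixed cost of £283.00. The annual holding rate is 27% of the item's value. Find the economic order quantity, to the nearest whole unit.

Annual demand D = 88.6 × 360 = 31,896.
Holding cost H = 0.27 × £173.00 = £46.7100 per unit per year.
EOQ = √(2DS / H) = √(2 × 31,896 × 283 / 46.71).
= √(18,053,136 / 46.71) = √386,494.027 ≈ 621.686.

Q* ≈ 622 kegs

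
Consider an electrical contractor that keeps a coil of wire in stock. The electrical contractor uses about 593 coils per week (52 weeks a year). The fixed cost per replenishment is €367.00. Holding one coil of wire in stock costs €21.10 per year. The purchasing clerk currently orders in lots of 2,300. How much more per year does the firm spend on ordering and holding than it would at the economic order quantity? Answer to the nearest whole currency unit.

Annual demand D = 593 × 52 = 30,836.
EOQ = √(2DS/H) = √(2 × 30,836 × 367 / 21.1) ≈ 1035.70.
Cost at Q* = (D/Q*)S + (Q*/2)H = √(2DSH) ≈ €21,853.36.
Cost at Q = 2,300: (30,836/2,300)×367 + (2,300/2)×21.1 = €4,920.35 + €24,265.00 = €29,185.35.
Excess = €29,185.35 − €21,853.36 = €7,331.99.

Extra cost ≈ €7,332 per year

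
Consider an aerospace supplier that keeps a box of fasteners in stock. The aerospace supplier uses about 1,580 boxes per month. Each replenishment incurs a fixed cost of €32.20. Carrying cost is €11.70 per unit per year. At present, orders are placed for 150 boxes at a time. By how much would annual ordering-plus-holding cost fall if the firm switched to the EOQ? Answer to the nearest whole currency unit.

Annual demand D = 1,580 × 12 = 18,960.
EOQ = √(2DS/H) = √(2 × 18,960 × 32.2 / 11.7) ≈ 323.05.
Cost at Q* = (D/Q*)S + (Q*/2)H = √(2DSH) ≈ €3,779.68.
Cost at Q = 150: (18,960/150)×32.2 + (150/2)×11.7 = €4,070.08 + €877.50 = €4,947.58.
Excess = €4,947.58 − €3,779.68 = €1,167.90.

Extra cost ≈ €1,168 per year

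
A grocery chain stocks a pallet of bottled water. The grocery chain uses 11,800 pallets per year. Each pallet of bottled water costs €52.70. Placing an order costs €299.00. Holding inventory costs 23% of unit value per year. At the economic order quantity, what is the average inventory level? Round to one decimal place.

Holding cost H = 0.23 × €52.70 = €12.1210 per unit per year.
Q* = √(2DS/H) = √(2 × 11,800 × 299 / 12.121) ≈ 763.00.
Average inventory = Q*/2 ≈ 763.00 / 2 = 381.498.

Average inventory ≈ 381.5 pallets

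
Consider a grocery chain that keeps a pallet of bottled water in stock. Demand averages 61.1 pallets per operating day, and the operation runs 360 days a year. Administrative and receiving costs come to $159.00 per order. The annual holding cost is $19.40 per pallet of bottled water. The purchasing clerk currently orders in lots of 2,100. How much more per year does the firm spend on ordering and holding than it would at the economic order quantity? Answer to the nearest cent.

Annual demand D = 61.1 × 360 = 21,996.
EOQ = √(2DS/H) = √(2 × 21,996 × 159 / 19.4) ≈ 600.46.
Cost at Q* = (D/Q*)S + (Q*/2)H = √(2DSH) ≈ $11,648.94.
Cost at Q = 2,100: (21,996/2,100)×159 + (2,100/2)×19.4 = $1,665.41 + $20,370.00 = $22,035.41.
Excess = $22,035.41 − $11,648.94 = $10,386.47.

Extra cost ≈ $10,386.47 per year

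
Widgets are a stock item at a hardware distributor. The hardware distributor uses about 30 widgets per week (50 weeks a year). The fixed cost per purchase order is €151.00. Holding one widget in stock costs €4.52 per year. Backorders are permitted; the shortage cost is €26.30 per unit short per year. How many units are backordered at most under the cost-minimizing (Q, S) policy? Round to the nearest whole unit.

S* ≈ 50 widgets

Annual demand D = 30 × 50 = 1,500.
With planned backorders, Q* = √(2DS/H) · √((H+B)/B).
√(2DS/H) = √(2 × 1,500 × 151 / 4.52) = 316.577.
√((H+B)/B) = √((4.52+26.3)/26.3) = 1.0825.
Q* ≈ 342.703.
S* = Q* · H/(H+B) = 342.703 × 4.52/30.82 ≈ 50.260.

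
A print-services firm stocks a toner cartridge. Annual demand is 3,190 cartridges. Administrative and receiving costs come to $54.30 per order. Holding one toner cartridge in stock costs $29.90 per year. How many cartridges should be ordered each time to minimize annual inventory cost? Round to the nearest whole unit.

Q* ≈ 108 cartridges

EOQ = √(2DS / H) = √(2 × 3,190 × 54.3 / 29.9).
= √(346,434 / 29.9) = √11,586.4214 ≈ 107.640.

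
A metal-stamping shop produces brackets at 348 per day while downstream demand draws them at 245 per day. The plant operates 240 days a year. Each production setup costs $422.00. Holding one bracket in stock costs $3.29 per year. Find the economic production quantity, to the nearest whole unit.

Q* ≈ 7,139 brackets

Annual demand D = 245 × 240 = 58,800.
Production build-up factor (1 − d/p) = 1 − 245/348 = 0.2960.
Q* = √(2DS / (H(1 − d/p))) = √(2 × 58,800 × 422 / (3.29 × 0.2960)).
= √(49,627,200 / 0.9738) ≈ 7138.927.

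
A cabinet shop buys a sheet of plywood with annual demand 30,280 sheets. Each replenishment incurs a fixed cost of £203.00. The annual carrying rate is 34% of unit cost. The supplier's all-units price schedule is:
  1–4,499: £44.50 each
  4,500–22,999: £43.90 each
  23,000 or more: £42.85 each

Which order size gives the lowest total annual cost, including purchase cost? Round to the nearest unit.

Holding cost per unit per year at price C is H = 0.34·C.
For each price level, check whether its EOQ is feasible; otherwise the best quantity at that price is the breakpoint.
EOQ at £44.50 = 901.4 (feasible in tier 1): TC = 30,280×£44.50 + (30,280/901.4)×203 + (901.4/2)×0.34×£44.50 = £1,361,098.31.
EOQ at £43.90 = 907.5 < 4500, so use break Q=4500: TC = 30,280×£43.90 + (30,280/4500.0)×203 + (4500.0/2)×0.34×£43.90 = £1,364,241.46.
EOQ at £42.85 = 918.6 < 23000, so use break Q=23000: TC = 30,280×£42.85 + (30,280/23000.0)×203 + (23000.0/2)×0.34×£42.85 = £1,465,308.75.
Lowest total cost is £1,361,098.31 at Q = 901.4.

Q* ≈ 901 sheets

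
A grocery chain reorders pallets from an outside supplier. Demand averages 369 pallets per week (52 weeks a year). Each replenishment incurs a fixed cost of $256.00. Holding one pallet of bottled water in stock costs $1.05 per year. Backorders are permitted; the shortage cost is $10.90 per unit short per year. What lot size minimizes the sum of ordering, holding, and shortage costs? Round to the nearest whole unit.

Q* ≈ 3,203 pallets

Annual demand D = 369 × 52 = 19,188.
With planned backorders, Q* = √(2DS/H) · √((H+B)/B).
√(2DS/H) = √(2 × 19,188 × 256 / 1.05) = 3058.829.
√((H+B)/B) = √((1.05+10.9)/10.9) = 1.0471.
Q* ≈ 3202.771.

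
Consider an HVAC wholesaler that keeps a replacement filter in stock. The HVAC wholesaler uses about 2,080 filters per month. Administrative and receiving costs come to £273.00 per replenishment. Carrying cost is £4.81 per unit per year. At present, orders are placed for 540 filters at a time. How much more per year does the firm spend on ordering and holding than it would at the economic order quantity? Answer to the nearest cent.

Extra cost ≈ £5,820.98 per year

Annual demand D = 2,080 × 12 = 24,960.
EOQ = √(2DS/H) = √(2 × 24,960 × 273 / 4.81) ≈ 1683.24.
Cost at Q* = (D/Q*)S + (Q*/2)H = √(2DSH) ≈ £8,096.38.
Cost at Q = 540: (24,960/540)×273 + (540/2)×4.81 = £12,618.67 + £1,298.70 = £13,917.37.
Excess = £13,917.37 − £8,096.38 = £5,820.98.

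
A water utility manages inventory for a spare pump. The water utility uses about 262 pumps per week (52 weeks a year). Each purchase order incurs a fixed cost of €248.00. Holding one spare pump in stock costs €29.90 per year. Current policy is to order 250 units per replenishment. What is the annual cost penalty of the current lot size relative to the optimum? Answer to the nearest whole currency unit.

Annual demand D = 262 × 52 = 13,624.
EOQ = √(2DS/H) = √(2 × 13,624 × 248 / 29.9) ≈ 475.40.
Cost at Q* = (D/Q*)S + (Q*/2)H = √(2DSH) ≈ €14,214.41.
Cost at Q = 250: (13,624/250)×248 + (250/2)×29.9 = €13,515.01 + €3,737.50 = €17,252.51.
Excess = €17,252.51 − €14,214.41 = €3,038.10.

Extra cost ≈ €3,038 per year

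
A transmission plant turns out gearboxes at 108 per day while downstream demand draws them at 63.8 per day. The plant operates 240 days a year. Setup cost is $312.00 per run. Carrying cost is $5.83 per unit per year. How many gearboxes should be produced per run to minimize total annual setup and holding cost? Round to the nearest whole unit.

Annual demand D = 63.8 × 240 = 15,312.
Production build-up factor (1 − d/p) = 1 − 63.8/108 = 0.4093.
Q* = √(2DS / (H(1 − d/p))) = √(2 × 15,312 × 312 / (5.83 × 0.4093)).
= √(9,554,688 / 2.386) ≈ 2001.127.

Q* ≈ 2,001 gearboxes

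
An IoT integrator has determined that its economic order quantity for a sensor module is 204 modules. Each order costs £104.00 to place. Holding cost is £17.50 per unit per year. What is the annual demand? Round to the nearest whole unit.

Squaring Q* = √(2DS/H) gives Q*² = 2DS/H.
From Q* = √(2DS/H): D = Q*²H / (2S) = 204² × 17.5 / (2 × 104) = 3501.346.

D ≈ 3,501 modules per year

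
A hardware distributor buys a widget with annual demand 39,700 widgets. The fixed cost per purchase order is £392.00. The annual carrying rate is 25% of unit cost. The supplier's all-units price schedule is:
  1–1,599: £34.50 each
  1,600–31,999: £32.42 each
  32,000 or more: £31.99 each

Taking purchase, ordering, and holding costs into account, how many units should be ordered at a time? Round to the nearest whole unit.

Holding cost per unit per year at price C is H = 0.25·C.
For each price level, check whether its EOQ is feasible; otherwise the best quantity at that price is the breakpoint.
Tier 1 (£34.50): EOQ = 1899.7 exceeds tier's upper bound 1599, so this tier is dominated.
EOQ at £32.42 = 1959.6 (feasible in tier 2): TC = 39,700×£32.42 + (39,700/1959.6)×392 + (1959.6/2)×0.25×£32.42 = £1,302,956.90.
EOQ at £31.99 = 1972.8 < 32000, so use break Q=32000: TC = 39,700×£31.99 + (39,700/32000.0)×392 + (32000.0/2)×0.25×£31.99 = £1,398,449.32.
Lowest total cost is £1,302,956.90 at Q = 1959.6.

Q* ≈ 1,960 widgets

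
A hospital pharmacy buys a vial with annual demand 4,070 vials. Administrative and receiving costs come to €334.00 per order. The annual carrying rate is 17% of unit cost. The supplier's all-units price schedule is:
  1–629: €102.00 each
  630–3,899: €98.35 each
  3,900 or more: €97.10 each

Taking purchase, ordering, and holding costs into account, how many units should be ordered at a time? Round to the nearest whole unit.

Q* ≈ 630 vials

Holding cost per unit per year at price C is H = 0.17·C.
For each price level, check whether its EOQ is feasible; otherwise the best quantity at that price is the breakpoint.
EOQ at €102.00 = 396.0 (feasible in tier 1): TC = 4,070×€102.00 + (4,070/396.0)×334 + (396.0/2)×0.17×€102.00 = €422,006.10.
EOQ at €98.35 = 403.2 < 630, so use break Q=630: TC = 4,070×€98.35 + (4,070/630.0)×334 + (630.0/2)×0.17×€98.35 = €407,708.89.
EOQ at €97.10 = 405.8 < 3900, so use break Q=3900: TC = 4,070×€97.10 + (4,070/3900.0)×334 + (3900.0/2)×0.17×€97.10 = €427,734.21.
Lowest total cost is €407,708.89 at Q = 630.0.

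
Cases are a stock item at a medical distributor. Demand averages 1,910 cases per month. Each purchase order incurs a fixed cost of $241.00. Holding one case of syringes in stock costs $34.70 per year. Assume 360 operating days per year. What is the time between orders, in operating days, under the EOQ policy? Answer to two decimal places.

Annual demand D = 1,910 × 12 = 22,920.
Q* = √(2DS/H) = √(2 × 22,920 × 241 / 34.7) ≈ 564.24.
Cycle time = Q*/D × 360 = 564.24 / 22,920 × 360 ≈ 8.862 days.

T ≈ 8.86 days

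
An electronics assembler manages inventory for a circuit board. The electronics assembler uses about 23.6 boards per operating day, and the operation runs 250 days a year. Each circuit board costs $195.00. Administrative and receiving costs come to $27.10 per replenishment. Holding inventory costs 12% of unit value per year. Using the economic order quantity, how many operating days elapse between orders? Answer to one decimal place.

Annual demand D = 23.6 × 250 = 5,900.
Holding cost H = 0.12 × $195.00 = $23.4000 per unit per year.
Q* = √(2DS/H) = √(2 × 5,900 × 27.1 / 23.4) ≈ 116.90.
Cycle time = Q*/D × 250 = 116.90 / 5,900 × 250 ≈ 4.953 days.

T ≈ 5.0 days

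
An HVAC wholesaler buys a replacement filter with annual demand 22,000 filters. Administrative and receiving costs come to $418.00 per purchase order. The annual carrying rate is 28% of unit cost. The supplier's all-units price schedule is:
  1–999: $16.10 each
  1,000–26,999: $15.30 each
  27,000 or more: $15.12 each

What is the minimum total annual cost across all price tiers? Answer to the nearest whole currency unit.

Holding cost per unit per year at price C is H = 0.28·C.
Evaluate total cost at each tier's feasible EOQ or, if the EOQ is below the tier, at the tier's minimum quantity.
Tier 1 ($16.10): EOQ = 2019.9 exceeds tier's upper bound 999, so this tier is dominated.
EOQ at $15.30 = 2072.0 (feasible in tier 2): TC = 22,000×$15.30 + (22,000/2072.0)×418 + (2072.0/2)×0.28×$15.30 = $345,476.45.
EOQ at $15.12 = 2084.3 < 27000, so use break Q=27000: TC = 22,000×$15.12 + (22,000/27000.0)×418 + (27000.0/2)×0.28×$15.12 = $390,134.19.
Lowest total cost among the candidates is at Q = 2072.0.

TC* ≈ $345,476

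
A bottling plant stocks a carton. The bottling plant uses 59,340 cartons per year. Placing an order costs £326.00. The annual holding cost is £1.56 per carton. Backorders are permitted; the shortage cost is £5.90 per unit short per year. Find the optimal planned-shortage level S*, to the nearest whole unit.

With planned backorders, Q* = √(2DS/H) · √((H+B)/B).
√(2DS/H) = √(2 × 59,340 × 326 / 1.56) = 4980.068.
√((H+B)/B) = √((1.56+5.9)/5.9) = 1.1245.
Q* ≈ 5599.879.
S* = Q* · H/(H+B) = 5599.879 × 1.56/7.46 ≈ 1171.020.

S* ≈ 1,171 cartons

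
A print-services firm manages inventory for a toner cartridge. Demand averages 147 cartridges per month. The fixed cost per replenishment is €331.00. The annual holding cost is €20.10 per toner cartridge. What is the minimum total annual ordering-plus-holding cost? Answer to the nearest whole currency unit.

Annual demand D = 147 × 12 = 1,764.
EOQ = √(2DS/H) = √(2 × 1,764 × 331 / 20.1) ≈ 241.04.
At Q*, ordering cost (D/Q*)S equals holding cost (Q*/2)H, each = √(DSH/2).
Minimum total = √(2DSH) = √(2 × 1,764 × 331 × 20.1) ≈ 4844.805.

TC* ≈ €4,845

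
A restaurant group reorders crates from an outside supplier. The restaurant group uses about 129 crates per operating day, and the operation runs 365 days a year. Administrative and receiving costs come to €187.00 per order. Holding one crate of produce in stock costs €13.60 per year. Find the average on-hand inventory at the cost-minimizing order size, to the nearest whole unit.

Average inventory ≈ 569 crates

Annual demand D = 129 × 365 = 47,085.
EOQ = √(2DS/H) = √(2 × 47,085 × 187 / 13.6) ≈ 1137.91.
Average inventory = Q*/2 ≈ 1137.91 / 2 = 568.955.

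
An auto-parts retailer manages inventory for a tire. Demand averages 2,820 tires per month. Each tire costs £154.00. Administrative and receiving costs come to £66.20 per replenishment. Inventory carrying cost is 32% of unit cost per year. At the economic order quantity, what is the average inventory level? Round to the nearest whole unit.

Annual demand D = 2,820 × 12 = 33,840.
Holding cost H = 0.32 × £154.00 = £49.2800 per unit per year.
Q* = √(2DS/H) = √(2 × 33,840 × 66.2 / 49.28) ≈ 301.53.
Average inventory = Q*/2 ≈ 301.53 / 2 = 150.763.

Average inventory ≈ 151 tires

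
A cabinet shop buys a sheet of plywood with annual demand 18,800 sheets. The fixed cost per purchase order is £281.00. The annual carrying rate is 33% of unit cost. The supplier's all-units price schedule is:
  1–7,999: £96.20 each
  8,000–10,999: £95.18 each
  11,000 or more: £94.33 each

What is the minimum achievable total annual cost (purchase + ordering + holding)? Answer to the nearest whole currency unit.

TC* ≈ £1,826,874

Holding cost per unit per year at price C is H = 0.33·C.
Candidates are each tier's EOQ (if it falls in that tier) and each price-break quantity.
EOQ at £96.20 = 576.9 (feasible in tier 1): TC = 18,800×£96.20 + (18,800/576.9)×281 + (576.9/2)×0.33×£96.20 = £1,826,874.35.
EOQ at £95.18 = 580.0 < 8000, so use break Q=8000: TC = 18,800×£95.18 + (18,800/8000.0)×281 + (8000.0/2)×0.33×£95.18 = £1,915,681.95.
EOQ at £94.33 = 582.6 < 11000, so use break Q=11000: TC = 18,800×£94.33 + (18,800/11000.0)×281 + (11000.0/2)×0.33×£94.33 = £1,945,093.20.
Lowest total cost among the candidates is at Q = 576.9.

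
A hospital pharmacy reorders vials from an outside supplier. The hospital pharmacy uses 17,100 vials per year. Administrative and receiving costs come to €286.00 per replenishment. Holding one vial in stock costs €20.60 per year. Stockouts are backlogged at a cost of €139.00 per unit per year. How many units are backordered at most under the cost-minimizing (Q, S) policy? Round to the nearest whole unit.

With planned backorders, Q* = √(2DS/H) · √((H+B)/B).
√(2DS/H) = √(2 × 17,100 × 286 / 20.6) = 689.069.
√((H+B)/B) = √((20.6+139)/139) = 1.0715.
Q* ≈ 738.366.
S* = Q* · H/(H+B) = 738.366 × 20.6/159.6 ≈ 95.303.

S* ≈ 95 vials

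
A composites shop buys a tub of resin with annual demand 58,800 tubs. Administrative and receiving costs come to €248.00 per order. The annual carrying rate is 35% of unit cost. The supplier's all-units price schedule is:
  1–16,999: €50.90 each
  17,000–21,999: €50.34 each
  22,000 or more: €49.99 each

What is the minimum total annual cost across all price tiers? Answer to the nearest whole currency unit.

TC* ≈ €3,015,714

Holding cost per unit per year at price C is H = 0.35·C.
Evaluate total cost at each tier's feasible EOQ or, if the EOQ is below the tier, at the tier's minimum quantity.
EOQ at €50.90 = 1279.5 (feasible in tier 1): TC = 58,800×€50.90 + (58,800/1279.5)×248 + (1279.5/2)×0.35×€50.90 = €3,015,714.10.
EOQ at €50.34 = 1286.6 < 17000, so use break Q=17000: TC = 58,800×€50.34 + (58,800/17000.0)×248 + (17000.0/2)×0.35×€50.34 = €3,110,611.29.
EOQ at €49.99 = 1291.1 < 22000, so use break Q=22000: TC = 58,800×€49.99 + (58,800/22000.0)×248 + (22000.0/2)×0.35×€49.99 = €3,132,536.34.
Lowest total cost among the candidates is at Q = 1279.5.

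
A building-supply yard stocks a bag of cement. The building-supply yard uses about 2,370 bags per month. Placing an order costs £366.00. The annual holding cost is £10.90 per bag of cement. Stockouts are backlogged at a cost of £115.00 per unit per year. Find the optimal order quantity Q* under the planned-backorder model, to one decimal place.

Annual demand D = 2,370 × 12 = 28,440.
With planned backorders, Q* = √(2DS/H) · √((H+B)/B).
√(2DS/H) = √(2 × 28,440 × 366 / 10.9) = 1381.997.
√((H+B)/B) = √((10.9+115)/115) = 1.0463.
Q* ≈ 1446.009.

Q* ≈ 1,446.0 bags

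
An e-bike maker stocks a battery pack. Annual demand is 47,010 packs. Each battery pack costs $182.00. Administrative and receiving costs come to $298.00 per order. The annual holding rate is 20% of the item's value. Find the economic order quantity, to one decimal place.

Holding cost H = 0.20 × $182.00 = $36.4000 per unit per year.
EOQ = √(2DS / H) = √(2 × 47,010 × 298 / 36.4).
= √(28,017,960 / 36.4) = √769,724.1758 ≈ 877.339.

Q* ≈ 877.3 packs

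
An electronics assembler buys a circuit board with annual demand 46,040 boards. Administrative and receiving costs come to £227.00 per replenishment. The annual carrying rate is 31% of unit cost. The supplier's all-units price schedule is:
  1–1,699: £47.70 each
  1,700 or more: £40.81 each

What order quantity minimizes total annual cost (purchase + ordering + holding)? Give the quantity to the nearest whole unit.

Holding cost per unit per year at price C is H = 0.31·C.
Candidates are each tier's EOQ (if it falls in that tier) and each price-break quantity.
EOQ at £47.70 = 1188.9 (feasible in tier 1): TC = 46,040×£47.70 + (46,040/1188.9)×227 + (1188.9/2)×0.31×£47.70 = £2,213,688.68.
EOQ at £40.81 = 1285.4 < 1700, so use break Q=1700: TC = 46,040×£40.81 + (46,040/1700.0)×227 + (1700.0/2)×0.31×£40.81 = £1,895,793.53.
Lowest total cost is £1,895,793.53 at Q = 1700.0.

Q* ≈ 1,700 boards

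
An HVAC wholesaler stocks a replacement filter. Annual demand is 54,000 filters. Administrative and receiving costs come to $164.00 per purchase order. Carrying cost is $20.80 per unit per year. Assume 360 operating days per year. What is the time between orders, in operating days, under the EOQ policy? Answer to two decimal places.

T ≈ 6.15 days

EOQ = √(2DS/H) = √(2 × 54,000 × 164 / 20.8) ≈ 922.79.
Cycle time = Q*/D × 360 = 922.79 / 54,000 × 360 ≈ 6.152 days.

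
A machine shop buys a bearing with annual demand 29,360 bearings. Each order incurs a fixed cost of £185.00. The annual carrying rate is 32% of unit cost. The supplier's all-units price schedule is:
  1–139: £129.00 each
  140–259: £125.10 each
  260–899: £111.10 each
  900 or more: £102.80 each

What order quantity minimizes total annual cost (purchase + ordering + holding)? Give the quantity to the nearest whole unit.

Holding cost per unit per year at price C is H = 0.32·C.
Candidates are each tier's EOQ (if it falls in that tier) and each price-break quantity.
Tier 1 (£129.00): EOQ = 513.0 exceeds tier's upper bound 139, so this tier is dominated.
Tier 2 (£125.10): EOQ = 520.9 exceeds tier's upper bound 259, so this tier is dominated.
EOQ at £111.10 = 552.8 (feasible in tier 3): TC = 29,360×£111.10 + (29,360/552.8)×185 + (552.8/2)×0.32×£111.10 = £3,281,548.19.
EOQ at £102.80 = 574.7 < 900, so use break Q=900: TC = 29,360×£102.80 + (29,360/900.0)×185 + (900.0/2)×0.32×£102.80 = £3,039,046.31.
Lowest total cost is £3,039,046.31 at Q = 900.0.

Q* ≈ 900 bearings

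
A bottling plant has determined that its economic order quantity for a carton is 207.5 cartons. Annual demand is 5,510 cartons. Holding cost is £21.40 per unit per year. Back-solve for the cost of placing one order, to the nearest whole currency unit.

S ≈ £84

The basic EOQ model gives Q* = √(2DS/H); rearrange for the unknown.
From Q* = √(2DS/H): S = Q*²H / (2D) = 207.5² × 21.4 / (2 × 5,510) = 83.6120.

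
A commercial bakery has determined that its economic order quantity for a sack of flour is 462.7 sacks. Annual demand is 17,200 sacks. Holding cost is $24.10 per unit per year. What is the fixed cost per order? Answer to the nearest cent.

S ≈ $149.99

The basic EOQ model gives Q* = √(2DS/H); rearrange for the unknown.
From Q* = √(2DS/H): S = Q*²H / (2D) = 462.7² × 24.1 / (2 × 17,200) = 149.9884.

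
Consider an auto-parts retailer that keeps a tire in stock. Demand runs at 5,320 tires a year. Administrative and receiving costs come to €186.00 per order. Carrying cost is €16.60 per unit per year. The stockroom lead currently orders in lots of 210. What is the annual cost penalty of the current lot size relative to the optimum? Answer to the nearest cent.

Extra cost ≈ €723.33 per year

EOQ = √(2DS/H) = √(2 × 5,320 × 186 / 16.6) ≈ 345.28.
Cost at Q* = (D/Q*)S + (Q*/2)H = √(2DSH) ≈ €5,731.67.
Cost at Q = 210: (5,320/210)×186 + (210/2)×16.6 = €4,712.00 + €1,743.00 = €6,455.00.
Excess = €6,455.00 − €5,731.67 = €723.33.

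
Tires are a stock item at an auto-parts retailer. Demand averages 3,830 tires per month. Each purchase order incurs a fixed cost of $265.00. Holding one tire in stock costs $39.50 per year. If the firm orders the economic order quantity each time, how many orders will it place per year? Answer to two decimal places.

N ≈ 58.53 orders per year

Annual demand D = 3,830 × 12 = 45,960.
EOQ = √(2DS/H) = √(2 × 45,960 × 265 / 39.5) ≈ 785.29.
Orders per year = D / Q* = 45,960 / 785.29 ≈ 58.526.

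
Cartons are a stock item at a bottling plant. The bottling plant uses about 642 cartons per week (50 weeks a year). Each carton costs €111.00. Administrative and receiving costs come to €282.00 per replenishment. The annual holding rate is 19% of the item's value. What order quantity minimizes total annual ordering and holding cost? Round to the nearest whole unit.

Annual demand D = 642 × 50 = 32,100.
Holding cost H = 0.19 × €111.00 = €21.0900 per unit per year.
EOQ = √(2DS / H) = √(2 × 32,100 × 282 / 21.09).
= √(18,104,400 / 21.09) = √858,435.2774 ≈ 926.518.

Q* ≈ 927 cartons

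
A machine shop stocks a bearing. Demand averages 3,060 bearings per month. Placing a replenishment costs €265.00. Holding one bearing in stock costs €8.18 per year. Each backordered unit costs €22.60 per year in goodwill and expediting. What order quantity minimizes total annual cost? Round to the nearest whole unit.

Annual demand D = 3,060 × 12 = 36,720.
With planned backorders, Q* = √(2DS/H) · √((H+B)/B).
√(2DS/H) = √(2 × 36,720 × 265 / 8.18) = 1542.455.
√((H+B)/B) = √((8.18+22.6)/22.6) = 1.1670.
Q* ≈ 1800.084.

Q* ≈ 1,800 bearings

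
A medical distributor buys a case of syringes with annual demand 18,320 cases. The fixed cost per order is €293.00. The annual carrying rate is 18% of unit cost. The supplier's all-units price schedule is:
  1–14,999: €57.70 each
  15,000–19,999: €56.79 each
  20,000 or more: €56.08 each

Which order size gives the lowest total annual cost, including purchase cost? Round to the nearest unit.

Q* ≈ 1,017 cases

Holding cost per unit per year at price C is H = 0.18·C.
For each price level, check whether its EOQ is feasible; otherwise the best quantity at that price is the breakpoint.
EOQ at €57.70 = 1016.7 (feasible in tier 1): TC = 18,320×€57.70 + (18,320/1016.7)×293 + (1016.7/2)×0.18×€57.70 = €1,067,623.31.
EOQ at €56.79 = 1024.8 < 15000, so use break Q=15000: TC = 18,320×€56.79 + (18,320/15000.0)×293 + (15000.0/2)×0.18×€56.79 = €1,117,417.15.
EOQ at €56.08 = 1031.3 < 20000, so use break Q=20000: TC = 18,320×€56.08 + (18,320/20000.0)×293 + (20000.0/2)×0.18×€56.08 = €1,128,597.99.
Lowest total cost is €1,067,623.31 at Q = 1016.7.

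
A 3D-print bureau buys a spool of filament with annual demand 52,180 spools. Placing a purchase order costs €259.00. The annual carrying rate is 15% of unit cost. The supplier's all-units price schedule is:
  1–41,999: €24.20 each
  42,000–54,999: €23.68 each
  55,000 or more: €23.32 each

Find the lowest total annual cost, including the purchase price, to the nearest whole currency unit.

Holding cost per unit per year at price C is H = 0.15·C.
For each price level, check whether its EOQ is feasible; otherwise the best quantity at that price is the breakpoint.
EOQ at €24.20 = 2728.7 (feasible in tier 1): TC = 52,180×€24.20 + (52,180/2728.7)×259 + (2728.7/2)×0.15×€24.20 = €1,272,661.36.
EOQ at €23.68 = 2758.5 < 42000, so use break Q=42000: TC = 52,180×€23.68 + (52,180/42000.0)×259 + (42000.0/2)×0.15×€23.68 = €1,310,536.18.
EOQ at €23.32 = 2779.8 < 55000, so use break Q=55000: TC = 52,180×€23.32 + (52,180/55000.0)×259 + (55000.0/2)×0.15×€23.32 = €1,313,278.32.
Lowest total cost among the candidates is at Q = 2728.7.

TC* ≈ €1,272,661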